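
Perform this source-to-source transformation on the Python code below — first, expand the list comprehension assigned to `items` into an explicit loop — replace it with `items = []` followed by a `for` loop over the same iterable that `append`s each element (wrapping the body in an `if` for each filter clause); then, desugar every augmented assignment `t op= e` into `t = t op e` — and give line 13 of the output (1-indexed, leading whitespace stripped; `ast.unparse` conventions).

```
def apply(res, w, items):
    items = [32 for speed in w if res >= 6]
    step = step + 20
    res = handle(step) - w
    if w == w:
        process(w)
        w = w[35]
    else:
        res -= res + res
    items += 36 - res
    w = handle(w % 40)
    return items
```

items = items + (36 - res)

Transformed code:
def apply(res, w, items):
    items = []
    for speed in w:
        if res >= 6:
            items.append(32)
    step = step + 20
    res = handle(step) - w
    if w == w:
        process(w)
        w = w[35]
    else:
        res = res - (res + res)
    items = items + (36 - res)
    w = handle(w % 40)
    return items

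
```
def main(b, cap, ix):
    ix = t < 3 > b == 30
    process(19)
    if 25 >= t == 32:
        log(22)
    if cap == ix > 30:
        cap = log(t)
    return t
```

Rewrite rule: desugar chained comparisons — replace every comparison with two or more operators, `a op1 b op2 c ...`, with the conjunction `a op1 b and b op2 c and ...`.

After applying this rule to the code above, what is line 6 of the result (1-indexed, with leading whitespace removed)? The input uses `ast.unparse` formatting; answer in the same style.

Transformed code:
def main(b, cap, ix):
    ix = t < 3 and 3 > b and (b == 30)
    process(19)
    if 25 >= t and t == 32:
        log(22)
    if cap == ix and ix > 30:
        cap = log(t)
    return t

if cap == ix and ix > 30:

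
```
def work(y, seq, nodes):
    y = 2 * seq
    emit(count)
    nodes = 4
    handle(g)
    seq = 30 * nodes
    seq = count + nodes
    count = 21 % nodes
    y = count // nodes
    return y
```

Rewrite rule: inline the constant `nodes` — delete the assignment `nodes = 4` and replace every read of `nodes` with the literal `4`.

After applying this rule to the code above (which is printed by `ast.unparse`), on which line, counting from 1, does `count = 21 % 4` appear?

7

Transformed code:
def work(y, seq, nodes):
    y = 2 * seq
    emit(count)
    handle(g)
    seq = 30 * 4
    seq = count + 4
    count = 21 % 4
    y = count // 4
    return y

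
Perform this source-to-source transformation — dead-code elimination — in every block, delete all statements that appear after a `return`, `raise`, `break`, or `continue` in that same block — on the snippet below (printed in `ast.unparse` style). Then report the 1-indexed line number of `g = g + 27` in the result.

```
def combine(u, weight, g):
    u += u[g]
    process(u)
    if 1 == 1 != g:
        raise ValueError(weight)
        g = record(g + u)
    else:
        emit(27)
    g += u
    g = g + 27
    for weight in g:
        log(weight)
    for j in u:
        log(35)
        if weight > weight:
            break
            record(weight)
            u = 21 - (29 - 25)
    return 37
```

Transformed code:
def combine(u, weight, g):
    u += u[g]
    process(u)
    if 1 == 1 != g:
        raise ValueError(weight)
    else:
        emit(27)
    g += u
    g = g + 27
    for weight in g:
        log(weight)
    for j in u:
        log(35)
        if weight > weight:
            break
    return 37

9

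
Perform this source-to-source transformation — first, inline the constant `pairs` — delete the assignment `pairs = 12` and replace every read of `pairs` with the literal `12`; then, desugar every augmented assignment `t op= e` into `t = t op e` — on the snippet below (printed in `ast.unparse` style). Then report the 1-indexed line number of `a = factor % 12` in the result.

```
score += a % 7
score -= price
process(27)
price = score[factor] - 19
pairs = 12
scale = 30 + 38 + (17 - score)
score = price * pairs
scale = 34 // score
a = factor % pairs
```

8

Transformed code:
score = score + a % 7
score = score - price
process(27)
price = score[factor] - 19
scale = 30 + 38 + (17 - score)
score = price * 12
scale = 34 // score
a = factor % 12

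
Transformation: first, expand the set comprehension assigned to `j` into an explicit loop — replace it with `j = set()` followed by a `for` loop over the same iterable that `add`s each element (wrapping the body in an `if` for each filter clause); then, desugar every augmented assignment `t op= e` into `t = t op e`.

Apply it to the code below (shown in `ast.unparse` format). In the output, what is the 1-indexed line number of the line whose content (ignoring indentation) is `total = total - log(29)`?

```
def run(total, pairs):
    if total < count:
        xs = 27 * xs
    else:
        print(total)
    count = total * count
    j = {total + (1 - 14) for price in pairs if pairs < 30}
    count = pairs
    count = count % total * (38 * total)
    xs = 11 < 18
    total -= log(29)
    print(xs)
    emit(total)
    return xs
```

14

Transformed code:
def run(total, pairs):
    if total < count:
        xs = 27 * xs
    else:
        print(total)
    count = total * count
    j = set()
    for price in pairs:
        if pairs < 30:
            j.add(total + (1 - 14))
    count = pairs
    count = count % total * (38 * total)
    xs = 11 < 18
    total = total - log(29)
    print(xs)
    emit(total)
    return xs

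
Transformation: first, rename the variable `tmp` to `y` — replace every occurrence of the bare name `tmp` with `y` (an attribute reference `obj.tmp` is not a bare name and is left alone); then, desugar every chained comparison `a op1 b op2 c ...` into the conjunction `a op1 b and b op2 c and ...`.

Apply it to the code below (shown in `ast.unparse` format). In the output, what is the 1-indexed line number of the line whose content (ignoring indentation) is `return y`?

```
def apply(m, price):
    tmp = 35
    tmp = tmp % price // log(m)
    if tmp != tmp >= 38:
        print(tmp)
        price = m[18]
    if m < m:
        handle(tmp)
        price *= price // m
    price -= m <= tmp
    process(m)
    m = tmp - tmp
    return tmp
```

Transformed code:
def apply(m, price):
    y = 35
    y = y % price // log(m)
    if y != y and y >= 38:
        print(y)
        price = m[18]
    if m < m:
        handle(y)
        price *= price // m
    price -= m <= y
    process(m)
    m = y - y
    return y

13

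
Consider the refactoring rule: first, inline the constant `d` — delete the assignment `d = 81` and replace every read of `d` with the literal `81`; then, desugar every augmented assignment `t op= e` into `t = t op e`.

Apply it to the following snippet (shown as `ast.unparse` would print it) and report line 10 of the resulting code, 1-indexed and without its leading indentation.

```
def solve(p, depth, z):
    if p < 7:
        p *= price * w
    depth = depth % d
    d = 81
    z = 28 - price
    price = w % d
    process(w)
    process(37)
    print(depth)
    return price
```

return price

Transformed code:
def solve(p, depth, z):
    if p < 7:
        p = p * (price * w)
    depth = depth % 81
    z = 28 - price
    price = w % 81
    process(w)
    process(37)
    print(depth)
    return price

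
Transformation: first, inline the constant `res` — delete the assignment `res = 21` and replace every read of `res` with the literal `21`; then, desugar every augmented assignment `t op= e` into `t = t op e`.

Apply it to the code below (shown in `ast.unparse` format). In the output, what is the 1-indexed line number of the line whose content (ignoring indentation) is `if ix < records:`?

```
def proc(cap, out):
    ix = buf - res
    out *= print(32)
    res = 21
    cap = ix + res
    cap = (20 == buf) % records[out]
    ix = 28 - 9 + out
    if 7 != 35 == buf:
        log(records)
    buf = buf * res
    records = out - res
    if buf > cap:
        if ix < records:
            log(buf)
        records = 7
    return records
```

Transformed code:
def proc(cap, out):
    ix = buf - 21
    out = out * print(32)
    cap = ix + 21
    cap = (20 == buf) % records[out]
    ix = 28 - 9 + out
    if 7 != 35 == buf:
        log(records)
    buf = buf * 21
    records = out - 21
    if buf > cap:
        if ix < records:
            log(buf)
        records = 7
    return records

12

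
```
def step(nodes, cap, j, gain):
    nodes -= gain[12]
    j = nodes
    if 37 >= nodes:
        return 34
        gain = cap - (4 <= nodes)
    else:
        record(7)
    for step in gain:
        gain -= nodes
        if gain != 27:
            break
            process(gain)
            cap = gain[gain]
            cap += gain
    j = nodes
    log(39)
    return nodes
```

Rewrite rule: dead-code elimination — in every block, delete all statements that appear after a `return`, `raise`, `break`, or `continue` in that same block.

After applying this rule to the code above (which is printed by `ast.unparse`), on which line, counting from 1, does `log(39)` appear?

13

Transformed code:
def step(nodes, cap, j, gain):
    nodes -= gain[12]
    j = nodes
    if 37 >= nodes:
        return 34
    else:
        record(7)
    for step in gain:
        gain -= nodes
        if gain != 27:
            break
    j = nodes
    log(39)
    return nodes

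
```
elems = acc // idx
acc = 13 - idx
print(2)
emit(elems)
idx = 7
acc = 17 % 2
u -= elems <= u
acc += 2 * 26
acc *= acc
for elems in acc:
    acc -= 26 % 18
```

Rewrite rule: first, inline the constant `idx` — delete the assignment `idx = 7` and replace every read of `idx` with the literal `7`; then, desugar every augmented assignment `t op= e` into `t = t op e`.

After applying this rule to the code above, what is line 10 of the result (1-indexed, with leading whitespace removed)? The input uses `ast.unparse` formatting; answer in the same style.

Transformed code:
elems = acc // 7
acc = 13 - 7
print(2)
emit(elems)
acc = 17 % 2
u = u - (elems <= u)
acc = acc + 2 * 26
acc = acc * acc
for elems in acc:
    acc = acc - 26 % 18

acc = acc - 26 % 18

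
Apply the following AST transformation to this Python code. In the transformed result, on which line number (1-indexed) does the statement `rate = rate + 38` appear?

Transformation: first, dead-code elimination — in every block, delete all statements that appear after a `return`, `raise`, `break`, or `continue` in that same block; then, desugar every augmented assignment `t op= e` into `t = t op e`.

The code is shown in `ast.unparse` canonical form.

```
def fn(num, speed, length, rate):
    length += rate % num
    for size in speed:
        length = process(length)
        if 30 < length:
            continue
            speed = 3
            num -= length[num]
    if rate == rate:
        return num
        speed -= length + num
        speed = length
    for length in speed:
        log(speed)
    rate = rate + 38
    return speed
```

Transformed code:
def fn(num, speed, length, rate):
    length = length + rate % num
    for size in speed:
        length = process(length)
        if 30 < length:
            continue
    if rate == rate:
        return num
    for length in speed:
        log(speed)
    rate = rate + 38
    return speed

11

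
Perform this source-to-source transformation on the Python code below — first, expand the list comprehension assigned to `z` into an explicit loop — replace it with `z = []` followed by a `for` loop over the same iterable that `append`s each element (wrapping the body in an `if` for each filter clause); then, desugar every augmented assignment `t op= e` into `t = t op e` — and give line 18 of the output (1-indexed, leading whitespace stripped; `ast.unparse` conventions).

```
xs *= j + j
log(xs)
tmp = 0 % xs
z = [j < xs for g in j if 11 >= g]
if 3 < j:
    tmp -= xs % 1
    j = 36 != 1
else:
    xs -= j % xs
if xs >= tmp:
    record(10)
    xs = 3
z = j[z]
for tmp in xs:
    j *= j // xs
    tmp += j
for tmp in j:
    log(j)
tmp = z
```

j = j * (j // xs)

Transformed code:
xs = xs * (j + j)
log(xs)
tmp = 0 % xs
z = []
for g in j:
    if 11 >= g:
        z.append(j < xs)
if 3 < j:
    tmp = tmp - xs % 1
    j = 36 != 1
else:
    xs = xs - j % xs
if xs >= tmp:
    record(10)
    xs = 3
z = j[z]
for tmp in xs:
    j = j * (j // xs)
    tmp = tmp + j
for tmp in j:
    log(j)
tmp = z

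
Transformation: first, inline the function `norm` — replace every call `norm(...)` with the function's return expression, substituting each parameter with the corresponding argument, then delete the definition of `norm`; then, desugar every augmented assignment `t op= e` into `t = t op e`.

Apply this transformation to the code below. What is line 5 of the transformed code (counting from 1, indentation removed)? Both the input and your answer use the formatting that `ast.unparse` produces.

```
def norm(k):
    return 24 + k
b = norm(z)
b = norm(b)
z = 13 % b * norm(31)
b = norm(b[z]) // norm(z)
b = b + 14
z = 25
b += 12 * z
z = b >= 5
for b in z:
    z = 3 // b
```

b = b + 14

Transformed code:
b = 24 + z
b = 24 + b
z = 13 % b * (24 + 31)
b = (24 + b[z]) // (24 + z)
b = b + 14
z = 25
b = b + 12 * z
z = b >= 5
for b in z:
    z = 3 // b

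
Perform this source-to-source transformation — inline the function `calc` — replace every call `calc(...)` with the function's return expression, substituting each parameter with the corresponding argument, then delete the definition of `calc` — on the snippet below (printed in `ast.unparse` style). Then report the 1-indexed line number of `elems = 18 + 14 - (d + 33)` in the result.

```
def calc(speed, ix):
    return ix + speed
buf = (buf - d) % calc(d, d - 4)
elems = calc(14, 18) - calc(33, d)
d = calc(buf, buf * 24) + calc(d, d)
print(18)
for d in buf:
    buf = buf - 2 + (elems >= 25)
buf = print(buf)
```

2

Transformed code:
buf = (buf - d) % (d - 4 + d)
elems = 18 + 14 - (d + 33)
d = buf * 24 + buf + (d + d)
print(18)
for d in buf:
    buf = buf - 2 + (elems >= 25)
buf = print(buf)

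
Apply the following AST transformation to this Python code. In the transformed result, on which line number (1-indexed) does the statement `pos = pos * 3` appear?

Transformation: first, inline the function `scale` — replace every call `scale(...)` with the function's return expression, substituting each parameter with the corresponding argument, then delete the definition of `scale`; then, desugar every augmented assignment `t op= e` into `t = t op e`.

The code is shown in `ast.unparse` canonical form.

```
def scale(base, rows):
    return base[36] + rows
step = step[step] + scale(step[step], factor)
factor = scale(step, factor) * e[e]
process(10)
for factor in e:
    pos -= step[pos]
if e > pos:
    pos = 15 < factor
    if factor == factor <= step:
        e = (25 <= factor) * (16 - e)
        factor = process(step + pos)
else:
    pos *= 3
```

Transformed code:
step = step[step] + (step[step][36] + factor)
factor = (step[36] + factor) * e[e]
process(10)
for factor in e:
    pos = pos - step[pos]
if e > pos:
    pos = 15 < factor
    if factor == factor <= step:
        e = (25 <= factor) * (16 - e)
        factor = process(step + pos)
else:
    pos = pos * 3

12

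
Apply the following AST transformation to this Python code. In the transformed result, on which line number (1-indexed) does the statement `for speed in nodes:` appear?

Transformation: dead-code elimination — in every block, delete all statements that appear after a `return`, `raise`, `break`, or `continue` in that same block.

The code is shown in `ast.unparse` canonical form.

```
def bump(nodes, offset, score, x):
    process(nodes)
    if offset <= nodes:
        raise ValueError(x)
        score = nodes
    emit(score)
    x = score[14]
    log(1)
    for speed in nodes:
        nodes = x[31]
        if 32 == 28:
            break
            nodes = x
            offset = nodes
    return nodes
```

Transformed code:
def bump(nodes, offset, score, x):
    process(nodes)
    if offset <= nodes:
        raise ValueError(x)
    emit(score)
    x = score[14]
    log(1)
    for speed in nodes:
        nodes = x[31]
        if 32 == 28:
            break
    return nodes

8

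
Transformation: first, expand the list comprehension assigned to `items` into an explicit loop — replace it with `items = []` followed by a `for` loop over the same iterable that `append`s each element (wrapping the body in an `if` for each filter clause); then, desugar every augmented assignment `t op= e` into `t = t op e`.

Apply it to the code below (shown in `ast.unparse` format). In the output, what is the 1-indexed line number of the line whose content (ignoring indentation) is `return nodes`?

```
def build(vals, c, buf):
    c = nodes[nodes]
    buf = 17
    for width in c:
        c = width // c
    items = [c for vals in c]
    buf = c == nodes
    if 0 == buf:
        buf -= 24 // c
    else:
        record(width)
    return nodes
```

14

Transformed code:
def build(vals, c, buf):
    c = nodes[nodes]
    buf = 17
    for width in c:
        c = width // c
    items = []
    for vals in c:
        items.append(c)
    buf = c == nodes
    if 0 == buf:
        buf = buf - 24 // c
    else:
        record(width)
    return nodes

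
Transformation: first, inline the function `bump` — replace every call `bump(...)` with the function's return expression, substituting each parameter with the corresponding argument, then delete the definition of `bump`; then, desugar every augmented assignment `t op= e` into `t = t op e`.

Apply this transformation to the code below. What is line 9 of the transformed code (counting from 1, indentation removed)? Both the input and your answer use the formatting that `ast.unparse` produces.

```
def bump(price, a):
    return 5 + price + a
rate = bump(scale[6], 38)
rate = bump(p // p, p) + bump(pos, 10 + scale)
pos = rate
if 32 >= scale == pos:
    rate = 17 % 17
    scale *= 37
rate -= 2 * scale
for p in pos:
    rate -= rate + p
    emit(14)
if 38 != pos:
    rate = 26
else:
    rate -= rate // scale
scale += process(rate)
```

rate = rate - (rate + p)

Transformed code:
rate = 5 + scale[6] + 38
rate = 5 + p // p + p + (5 + pos + (10 + scale))
pos = rate
if 32 >= scale == pos:
    rate = 17 % 17
    scale = scale * 37
rate = rate - 2 * scale
for p in pos:
    rate = rate - (rate + p)
    emit(14)
if 38 != pos:
    rate = 26
else:
    rate = rate - rate // scale
scale = scale + process(rate)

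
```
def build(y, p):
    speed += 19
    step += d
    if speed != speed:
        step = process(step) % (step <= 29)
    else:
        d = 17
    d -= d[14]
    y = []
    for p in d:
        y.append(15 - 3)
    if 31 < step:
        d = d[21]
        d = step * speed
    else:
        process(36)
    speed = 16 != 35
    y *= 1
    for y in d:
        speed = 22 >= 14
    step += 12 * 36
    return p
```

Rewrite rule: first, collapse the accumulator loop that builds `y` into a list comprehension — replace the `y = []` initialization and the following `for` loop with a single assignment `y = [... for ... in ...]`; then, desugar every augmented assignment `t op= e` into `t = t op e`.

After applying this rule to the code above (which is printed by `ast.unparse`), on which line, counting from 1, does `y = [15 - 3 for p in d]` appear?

9

Transformed code:
def build(y, p):
    speed = speed + 19
    step = step + d
    if speed != speed:
        step = process(step) % (step <= 29)
    else:
        d = 17
    d = d - d[14]
    y = [15 - 3 for p in d]
    if 31 < step:
        d = d[21]
        d = step * speed
    else:
        process(36)
    speed = 16 != 35
    y = y * 1
    for y in d:
        speed = 22 >= 14
    step = step + 12 * 36
    return p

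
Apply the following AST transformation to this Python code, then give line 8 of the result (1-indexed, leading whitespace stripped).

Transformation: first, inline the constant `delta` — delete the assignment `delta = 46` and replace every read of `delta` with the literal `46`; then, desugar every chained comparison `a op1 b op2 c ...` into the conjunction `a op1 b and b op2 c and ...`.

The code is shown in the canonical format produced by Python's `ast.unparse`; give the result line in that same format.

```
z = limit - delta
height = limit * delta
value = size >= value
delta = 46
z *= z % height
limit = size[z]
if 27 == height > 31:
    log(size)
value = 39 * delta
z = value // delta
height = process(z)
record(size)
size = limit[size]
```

Transformed code:
z = limit - 46
height = limit * 46
value = size >= value
z *= z % height
limit = size[z]
if 27 == height and height > 31:
    log(size)
value = 39 * 46
z = value // 46
height = process(z)
record(size)
size = limit[size]

value = 39 * 46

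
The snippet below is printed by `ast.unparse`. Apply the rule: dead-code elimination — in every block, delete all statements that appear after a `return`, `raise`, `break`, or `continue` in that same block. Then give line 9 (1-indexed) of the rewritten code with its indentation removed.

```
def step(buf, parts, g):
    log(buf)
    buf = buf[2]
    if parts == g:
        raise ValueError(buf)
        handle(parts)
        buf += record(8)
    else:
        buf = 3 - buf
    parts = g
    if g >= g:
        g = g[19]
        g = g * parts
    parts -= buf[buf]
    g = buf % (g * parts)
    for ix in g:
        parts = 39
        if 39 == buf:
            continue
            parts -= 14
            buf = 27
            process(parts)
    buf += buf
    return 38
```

Transformed code:
def step(buf, parts, g):
    log(buf)
    buf = buf[2]
    if parts == g:
        raise ValueError(buf)
    else:
        buf = 3 - buf
    parts = g
    if g >= g:
        g = g[19]
        g = g * parts
    parts -= buf[buf]
    g = buf % (g * parts)
    for ix in g:
        parts = 39
        if 39 == buf:
            continue
    buf += buf
    return 38

if g >= g:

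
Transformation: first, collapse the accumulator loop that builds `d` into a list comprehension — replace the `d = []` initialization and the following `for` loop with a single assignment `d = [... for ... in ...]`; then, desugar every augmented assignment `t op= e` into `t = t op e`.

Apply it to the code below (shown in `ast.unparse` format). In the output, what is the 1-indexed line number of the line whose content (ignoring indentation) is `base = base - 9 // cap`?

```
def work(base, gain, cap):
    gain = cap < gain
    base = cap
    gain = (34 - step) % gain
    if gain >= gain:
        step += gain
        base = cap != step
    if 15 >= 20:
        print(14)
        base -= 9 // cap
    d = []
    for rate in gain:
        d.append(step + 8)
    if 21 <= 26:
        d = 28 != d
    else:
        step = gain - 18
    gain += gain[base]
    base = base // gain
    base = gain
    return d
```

10

Transformed code:
def work(base, gain, cap):
    gain = cap < gain
    base = cap
    gain = (34 - step) % gain
    if gain >= gain:
        step = step + gain
        base = cap != step
    if 15 >= 20:
        print(14)
        base = base - 9 // cap
    d = [step + 8 for rate in gain]
    if 21 <= 26:
        d = 28 != d
    else:
        step = gain - 18
    gain = gain + gain[base]
    base = base // gain
    base = gain
    return d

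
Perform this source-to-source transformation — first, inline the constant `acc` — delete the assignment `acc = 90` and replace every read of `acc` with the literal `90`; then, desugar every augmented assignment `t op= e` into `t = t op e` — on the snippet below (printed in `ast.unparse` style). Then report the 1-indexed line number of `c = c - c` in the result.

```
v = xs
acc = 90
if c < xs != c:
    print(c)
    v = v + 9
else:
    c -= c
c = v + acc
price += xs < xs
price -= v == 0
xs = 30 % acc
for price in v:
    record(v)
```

6

Transformed code:
v = xs
if c < xs != c:
    print(c)
    v = v + 9
else:
    c = c - c
c = v + 90
price = price + (xs < xs)
price = price - (v == 0)
xs = 30 % 90
for price in v:
    record(v)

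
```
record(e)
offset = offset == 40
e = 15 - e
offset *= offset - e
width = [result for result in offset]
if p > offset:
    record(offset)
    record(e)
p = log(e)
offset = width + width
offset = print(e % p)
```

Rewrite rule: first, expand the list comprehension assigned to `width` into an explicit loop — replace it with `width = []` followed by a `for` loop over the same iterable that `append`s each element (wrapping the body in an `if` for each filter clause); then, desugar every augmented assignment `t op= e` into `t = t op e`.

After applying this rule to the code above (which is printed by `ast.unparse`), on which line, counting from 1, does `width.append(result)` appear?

Transformed code:
record(e)
offset = offset == 40
e = 15 - e
offset = offset * (offset - e)
width = []
for result in offset:
    width.append(result)
if p > offset:
    record(offset)
    record(e)
p = log(e)
offset = width + width
offset = print(e % p)

7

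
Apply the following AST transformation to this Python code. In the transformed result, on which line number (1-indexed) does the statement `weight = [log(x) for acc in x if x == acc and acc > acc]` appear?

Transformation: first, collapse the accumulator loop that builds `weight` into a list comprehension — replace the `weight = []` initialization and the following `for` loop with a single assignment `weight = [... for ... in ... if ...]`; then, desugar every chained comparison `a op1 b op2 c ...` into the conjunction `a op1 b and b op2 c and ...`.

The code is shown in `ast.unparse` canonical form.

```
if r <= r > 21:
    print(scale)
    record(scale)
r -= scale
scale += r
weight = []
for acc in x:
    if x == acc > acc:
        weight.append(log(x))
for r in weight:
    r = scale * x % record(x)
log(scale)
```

Transformed code:
if r <= r and r > 21:
    print(scale)
    record(scale)
r -= scale
scale += r
weight = [log(x) for acc in x if x == acc and acc > acc]
for r in weight:
    r = scale * x % record(x)
log(scale)

6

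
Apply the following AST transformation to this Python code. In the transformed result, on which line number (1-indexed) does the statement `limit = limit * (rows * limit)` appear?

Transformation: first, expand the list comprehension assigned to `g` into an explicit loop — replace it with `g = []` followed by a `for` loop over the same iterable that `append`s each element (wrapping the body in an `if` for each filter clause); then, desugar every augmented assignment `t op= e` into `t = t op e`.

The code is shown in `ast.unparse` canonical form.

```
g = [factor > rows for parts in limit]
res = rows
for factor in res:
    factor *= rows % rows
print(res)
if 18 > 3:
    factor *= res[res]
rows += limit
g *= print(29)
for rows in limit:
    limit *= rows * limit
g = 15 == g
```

Transformed code:
g = []
for parts in limit:
    g.append(factor > rows)
res = rows
for factor in res:
    factor = factor * (rows % rows)
print(res)
if 18 > 3:
    factor = factor * res[res]
rows = rows + limit
g = g * print(29)
for rows in limit:
    limit = limit * (rows * limit)
g = 15 == g

13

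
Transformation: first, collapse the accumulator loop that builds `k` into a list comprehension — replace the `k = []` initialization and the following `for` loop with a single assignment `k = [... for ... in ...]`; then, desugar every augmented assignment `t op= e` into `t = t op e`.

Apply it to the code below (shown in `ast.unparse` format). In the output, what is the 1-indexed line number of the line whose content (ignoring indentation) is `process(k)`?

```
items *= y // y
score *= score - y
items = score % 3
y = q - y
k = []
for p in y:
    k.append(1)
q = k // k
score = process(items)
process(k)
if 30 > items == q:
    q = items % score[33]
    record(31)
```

8

Transformed code:
items = items * (y // y)
score = score * (score - y)
items = score % 3
y = q - y
k = [1 for p in y]
q = k // k
score = process(items)
process(k)
if 30 > items == q:
    q = items % score[33]
    record(31)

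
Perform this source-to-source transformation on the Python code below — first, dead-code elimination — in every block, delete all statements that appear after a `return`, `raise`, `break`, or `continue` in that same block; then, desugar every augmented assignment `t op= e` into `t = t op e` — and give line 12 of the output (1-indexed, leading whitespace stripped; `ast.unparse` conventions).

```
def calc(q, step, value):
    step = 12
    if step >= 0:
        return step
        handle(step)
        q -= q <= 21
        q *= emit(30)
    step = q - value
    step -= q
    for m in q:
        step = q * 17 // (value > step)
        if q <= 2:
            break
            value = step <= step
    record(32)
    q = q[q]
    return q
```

q = q[q]

Transformed code:
def calc(q, step, value):
    step = 12
    if step >= 0:
        return step
    step = q - value
    step = step - q
    for m in q:
        step = q * 17 // (value > step)
        if q <= 2:
            break
    record(32)
    q = q[q]
    return q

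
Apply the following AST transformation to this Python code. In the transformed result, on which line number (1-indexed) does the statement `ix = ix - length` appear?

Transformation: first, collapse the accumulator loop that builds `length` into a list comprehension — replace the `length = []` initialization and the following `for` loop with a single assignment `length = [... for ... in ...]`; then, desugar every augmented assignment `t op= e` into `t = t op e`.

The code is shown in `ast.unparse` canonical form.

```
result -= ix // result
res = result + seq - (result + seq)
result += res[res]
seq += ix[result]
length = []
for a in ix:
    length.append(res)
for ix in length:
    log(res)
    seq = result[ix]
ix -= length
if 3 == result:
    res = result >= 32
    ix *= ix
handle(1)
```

Transformed code:
result = result - ix // result
res = result + seq - (result + seq)
result = result + res[res]
seq = seq + ix[result]
length = [res for a in ix]
for ix in length:
    log(res)
    seq = result[ix]
ix = ix - length
if 3 == result:
    res = result >= 32
    ix = ix * ix
handle(1)

9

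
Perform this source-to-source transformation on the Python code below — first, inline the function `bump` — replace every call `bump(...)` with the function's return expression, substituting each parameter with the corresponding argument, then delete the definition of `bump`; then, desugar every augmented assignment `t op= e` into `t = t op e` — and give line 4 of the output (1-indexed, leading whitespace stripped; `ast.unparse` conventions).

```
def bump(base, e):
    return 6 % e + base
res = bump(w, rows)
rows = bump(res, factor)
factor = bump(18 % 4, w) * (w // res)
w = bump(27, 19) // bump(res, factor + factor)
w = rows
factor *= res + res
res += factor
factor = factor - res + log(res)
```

w = (6 % 19 + 27) // (6 % (factor + factor) + res)

Transformed code:
res = 6 % rows + w
rows = 6 % factor + res
factor = (6 % w + 18 % 4) * (w // res)
w = (6 % 19 + 27) // (6 % (factor + factor) + res)
w = rows
factor = factor * (res + res)
res = res + factor
factor = factor - res + log(res)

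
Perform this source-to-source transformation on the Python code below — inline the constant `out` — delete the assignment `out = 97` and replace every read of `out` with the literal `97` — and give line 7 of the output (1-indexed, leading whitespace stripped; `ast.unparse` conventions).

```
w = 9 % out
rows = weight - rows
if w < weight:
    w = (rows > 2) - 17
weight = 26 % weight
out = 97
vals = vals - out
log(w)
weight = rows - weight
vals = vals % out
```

Transformed code:
w = 9 % 97
rows = weight - rows
if w < weight:
    w = (rows > 2) - 17
weight = 26 % weight
vals = vals - 97
log(w)
weight = rows - weight
vals = vals % 97

log(w)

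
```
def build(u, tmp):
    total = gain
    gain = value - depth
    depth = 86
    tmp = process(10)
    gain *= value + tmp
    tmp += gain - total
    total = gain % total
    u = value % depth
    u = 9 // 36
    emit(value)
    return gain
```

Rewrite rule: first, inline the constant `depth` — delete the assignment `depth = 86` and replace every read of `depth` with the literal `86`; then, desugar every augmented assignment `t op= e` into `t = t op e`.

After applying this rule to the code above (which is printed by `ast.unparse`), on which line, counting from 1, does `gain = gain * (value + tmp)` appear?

Transformed code:
def build(u, tmp):
    total = gain
    gain = value - 86
    tmp = process(10)
    gain = gain * (value + tmp)
    tmp = tmp + (gain - total)
    total = gain % total
    u = value % 86
    u = 9 // 36
    emit(value)
    return gain

5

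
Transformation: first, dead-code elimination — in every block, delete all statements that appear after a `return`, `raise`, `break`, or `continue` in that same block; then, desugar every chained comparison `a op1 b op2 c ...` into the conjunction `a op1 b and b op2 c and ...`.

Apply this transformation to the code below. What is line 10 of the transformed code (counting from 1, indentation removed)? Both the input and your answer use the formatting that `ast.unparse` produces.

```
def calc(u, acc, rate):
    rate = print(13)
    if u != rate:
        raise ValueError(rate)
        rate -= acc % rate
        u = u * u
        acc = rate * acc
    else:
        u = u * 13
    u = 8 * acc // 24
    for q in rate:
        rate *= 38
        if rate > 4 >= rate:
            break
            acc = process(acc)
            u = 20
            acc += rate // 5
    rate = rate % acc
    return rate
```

Transformed code:
def calc(u, acc, rate):
    rate = print(13)
    if u != rate:
        raise ValueError(rate)
    else:
        u = u * 13
    u = 8 * acc // 24
    for q in rate:
        rate *= 38
        if rate > 4 and 4 >= rate:
            break
    rate = rate % acc
    return rate

if rate > 4 and 4 >= rate:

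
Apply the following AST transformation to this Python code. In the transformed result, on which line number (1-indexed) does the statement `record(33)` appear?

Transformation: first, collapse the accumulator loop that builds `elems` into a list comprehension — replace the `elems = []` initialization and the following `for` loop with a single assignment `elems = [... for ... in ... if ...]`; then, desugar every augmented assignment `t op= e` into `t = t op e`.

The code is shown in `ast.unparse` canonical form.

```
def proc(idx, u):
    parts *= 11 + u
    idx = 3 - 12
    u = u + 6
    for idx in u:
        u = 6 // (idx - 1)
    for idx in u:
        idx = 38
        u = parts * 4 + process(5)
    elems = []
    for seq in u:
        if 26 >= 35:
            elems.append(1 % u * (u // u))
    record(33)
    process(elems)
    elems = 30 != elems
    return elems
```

11

Transformed code:
def proc(idx, u):
    parts = parts * (11 + u)
    idx = 3 - 12
    u = u + 6
    for idx in u:
        u = 6 // (idx - 1)
    for idx in u:
        idx = 38
        u = parts * 4 + process(5)
    elems = [1 % u * (u // u) for seq in u if 26 >= 35]
    record(33)
    process(elems)
    elems = 30 != elems
    return elems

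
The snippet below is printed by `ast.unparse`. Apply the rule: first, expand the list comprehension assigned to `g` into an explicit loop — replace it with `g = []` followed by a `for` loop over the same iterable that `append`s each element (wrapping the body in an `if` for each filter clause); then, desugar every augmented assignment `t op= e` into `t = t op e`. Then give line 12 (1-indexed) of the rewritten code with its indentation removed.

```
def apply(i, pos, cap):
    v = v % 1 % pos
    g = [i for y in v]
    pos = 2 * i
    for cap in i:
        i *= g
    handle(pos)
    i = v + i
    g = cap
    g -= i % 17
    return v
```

g = g - i % 17

Transformed code:
def apply(i, pos, cap):
    v = v % 1 % pos
    g = []
    for y in v:
        g.append(i)
    pos = 2 * i
    for cap in i:
        i = i * g
    handle(pos)
    i = v + i
    g = cap
    g = g - i % 17
    return v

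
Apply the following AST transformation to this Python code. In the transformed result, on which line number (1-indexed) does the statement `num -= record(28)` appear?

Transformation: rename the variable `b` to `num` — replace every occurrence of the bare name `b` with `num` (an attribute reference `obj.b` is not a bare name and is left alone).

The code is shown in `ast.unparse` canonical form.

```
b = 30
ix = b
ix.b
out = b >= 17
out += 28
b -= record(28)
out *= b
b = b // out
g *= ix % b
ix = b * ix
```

6

Transformed code:
num = 30
ix = num
ix.b
out = num >= 17
out += 28
num -= record(28)
out *= num
num = num // out
g *= ix % num
ix = num * ix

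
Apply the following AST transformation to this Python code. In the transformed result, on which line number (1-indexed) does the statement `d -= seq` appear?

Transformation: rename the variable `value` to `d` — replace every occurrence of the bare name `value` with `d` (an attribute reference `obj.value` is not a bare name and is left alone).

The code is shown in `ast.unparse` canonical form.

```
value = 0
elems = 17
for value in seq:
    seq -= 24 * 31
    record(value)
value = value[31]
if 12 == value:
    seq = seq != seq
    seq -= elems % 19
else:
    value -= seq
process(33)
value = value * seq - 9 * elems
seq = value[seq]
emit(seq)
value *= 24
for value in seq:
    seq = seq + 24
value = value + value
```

11

Transformed code:
d = 0
elems = 17
for d in seq:
    seq -= 24 * 31
    record(d)
d = d[31]
if 12 == d:
    seq = seq != seq
    seq -= elems % 19
else:
    d -= seq
process(33)
d = d * seq - 9 * elems
seq = d[seq]
emit(seq)
d *= 24
for d in seq:
    seq = seq + 24
d = d + d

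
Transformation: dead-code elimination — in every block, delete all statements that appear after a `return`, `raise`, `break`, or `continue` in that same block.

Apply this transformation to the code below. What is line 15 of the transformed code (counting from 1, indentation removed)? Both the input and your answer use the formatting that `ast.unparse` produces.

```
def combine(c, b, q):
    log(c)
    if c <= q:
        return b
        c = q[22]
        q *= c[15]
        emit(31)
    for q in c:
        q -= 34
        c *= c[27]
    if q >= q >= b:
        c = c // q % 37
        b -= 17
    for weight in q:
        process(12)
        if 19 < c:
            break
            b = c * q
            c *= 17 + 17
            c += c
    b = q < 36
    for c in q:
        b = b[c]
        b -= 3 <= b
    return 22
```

Transformed code:
def combine(c, b, q):
    log(c)
    if c <= q:
        return b
    for q in c:
        q -= 34
        c *= c[27]
    if q >= q >= b:
        c = c // q % 37
        b -= 17
    for weight in q:
        process(12)
        if 19 < c:
            break
    b = q < 36
    for c in q:
        b = b[c]
        b -= 3 <= b
    return 22

b = q < 36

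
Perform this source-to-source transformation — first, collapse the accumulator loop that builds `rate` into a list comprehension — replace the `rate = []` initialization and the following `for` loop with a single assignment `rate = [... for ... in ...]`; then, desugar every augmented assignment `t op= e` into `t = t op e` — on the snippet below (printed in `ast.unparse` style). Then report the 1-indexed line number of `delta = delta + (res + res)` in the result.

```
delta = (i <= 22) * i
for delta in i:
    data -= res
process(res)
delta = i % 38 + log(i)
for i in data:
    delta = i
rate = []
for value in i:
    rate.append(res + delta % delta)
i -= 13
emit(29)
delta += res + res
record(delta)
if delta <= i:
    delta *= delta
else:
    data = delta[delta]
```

11

Transformed code:
delta = (i <= 22) * i
for delta in i:
    data = data - res
process(res)
delta = i % 38 + log(i)
for i in data:
    delta = i
rate = [res + delta % delta for value in i]
i = i - 13
emit(29)
delta = delta + (res + res)
record(delta)
if delta <= i:
    delta = delta * delta
else:
    data = delta[delta]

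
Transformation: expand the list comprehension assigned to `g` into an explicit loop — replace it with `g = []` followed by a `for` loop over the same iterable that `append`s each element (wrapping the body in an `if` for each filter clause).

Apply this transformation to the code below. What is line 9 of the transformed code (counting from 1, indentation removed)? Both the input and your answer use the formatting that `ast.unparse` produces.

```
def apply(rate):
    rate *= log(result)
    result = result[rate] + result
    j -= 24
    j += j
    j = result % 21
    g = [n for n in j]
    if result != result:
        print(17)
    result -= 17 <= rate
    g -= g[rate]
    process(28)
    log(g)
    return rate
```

Transformed code:
def apply(rate):
    rate *= log(result)
    result = result[rate] + result
    j -= 24
    j += j
    j = result % 21
    g = []
    for n in j:
        g.append(n)
    if result != result:
        print(17)
    result -= 17 <= rate
    g -= g[rate]
    process(28)
    log(g)
    return rate

g.append(n)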